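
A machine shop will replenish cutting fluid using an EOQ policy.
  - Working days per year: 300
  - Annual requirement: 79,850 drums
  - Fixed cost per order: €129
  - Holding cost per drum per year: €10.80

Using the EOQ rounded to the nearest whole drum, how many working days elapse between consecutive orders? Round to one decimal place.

5.2 days

Optimal lot size Q* = (2 × 79,850 × €129 / €10.8)^½ ≈ 1,381.13 → Q = 1,381 drums
Cycle time = (working days × Q)/D = (300 × 1,381) / 79,850 = 5.188 days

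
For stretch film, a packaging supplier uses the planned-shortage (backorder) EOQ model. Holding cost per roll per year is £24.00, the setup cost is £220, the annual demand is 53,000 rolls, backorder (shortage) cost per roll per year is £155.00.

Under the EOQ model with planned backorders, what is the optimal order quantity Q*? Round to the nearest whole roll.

1,059 rolls

Q* = √(2DS/H) · √((H + b)/b)
   = √(2 × 53,000 × 220 / 24) · √((24 + 155) / 155)
   = 985.732 × 1.0746 ≈ 1,059.30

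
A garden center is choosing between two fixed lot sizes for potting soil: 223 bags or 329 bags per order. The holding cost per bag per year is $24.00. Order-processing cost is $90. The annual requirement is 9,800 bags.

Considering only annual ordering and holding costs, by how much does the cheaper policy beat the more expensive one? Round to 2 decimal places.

For each Q, cost = (D/Q)·S + (Q/2)·H.
TC(223) = (9,800/223)×90 + (223/2)×24 = $6,631.16
TC(329) = (9,800/329)×90 + (329/2)×24 = $6,628.85
|ΔTC| = |$6,631.16 − $6,628.85| = $2.31

$2.31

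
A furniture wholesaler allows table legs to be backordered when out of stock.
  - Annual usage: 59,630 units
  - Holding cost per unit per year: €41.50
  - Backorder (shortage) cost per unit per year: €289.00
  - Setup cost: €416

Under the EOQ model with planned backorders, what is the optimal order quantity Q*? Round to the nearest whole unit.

Basic EOQ = √(2·59,630·416/41.5) = 1,093.377
Backorder adjustment √((H+b)/b) = √((41.5+289)/289) = 1.0694
Q* = 1,093.377 × 1.0694 ≈ 1,169.25

1,169 units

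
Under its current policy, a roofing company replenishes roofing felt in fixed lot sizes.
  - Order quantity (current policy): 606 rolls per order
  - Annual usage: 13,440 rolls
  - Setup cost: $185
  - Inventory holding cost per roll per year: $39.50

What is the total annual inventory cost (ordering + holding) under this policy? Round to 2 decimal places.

$16,071.47

Ordering: D/Q × S = 13,440/606 × $185 = $4,102.97
Holding:  Q/2 × H = 606/2 × $39.5 = $11,968.50
Total = $4,102.97 + $11,968.50 = $16,071.47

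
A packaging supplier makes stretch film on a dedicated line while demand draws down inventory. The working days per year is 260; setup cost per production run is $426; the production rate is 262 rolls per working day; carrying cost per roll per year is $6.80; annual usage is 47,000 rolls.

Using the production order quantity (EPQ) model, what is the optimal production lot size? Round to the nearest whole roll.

d = 47,000/260 = 180.7692 rolls/day;  effective holding cost H(1 − d/p) = 6.8·(1 − 180.7692/262) = 2.10828
Q* = √(2DS / H_eff) = √(2·47,000·426 / 2.10828) ≈ 4,358.17

4,358 rolls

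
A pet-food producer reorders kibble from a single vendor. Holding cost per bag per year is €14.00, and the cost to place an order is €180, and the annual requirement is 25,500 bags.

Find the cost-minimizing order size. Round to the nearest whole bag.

2DS/H = 2·25,500·180/14 = 655,714.29
EOQ = √655,714.29 ≈ 809.76

810 bags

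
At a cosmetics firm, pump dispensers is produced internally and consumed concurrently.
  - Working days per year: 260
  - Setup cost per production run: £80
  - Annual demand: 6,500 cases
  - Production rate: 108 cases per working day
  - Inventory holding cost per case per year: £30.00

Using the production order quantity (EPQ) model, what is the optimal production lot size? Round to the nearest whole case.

d = 6,500/260 = 25.0000 cases/day;  effective holding cost H(1 − d/p) = 30·(1 − 25.0000/108) = 23.05556
Q* = √(2DS / H_eff) = √(2·6,500·80 / 23.05556) ≈ 212.39

212 cases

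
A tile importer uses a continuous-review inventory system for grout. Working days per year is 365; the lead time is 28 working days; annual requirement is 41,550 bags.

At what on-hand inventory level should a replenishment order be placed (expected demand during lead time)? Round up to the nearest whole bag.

3,188 bags

Daily demand d = 41,550 / 365 = 113.836 bags/day
Demand during lead time = 113.836 × 28 = 3,187.40
Reorder point = 3,187.40 → round up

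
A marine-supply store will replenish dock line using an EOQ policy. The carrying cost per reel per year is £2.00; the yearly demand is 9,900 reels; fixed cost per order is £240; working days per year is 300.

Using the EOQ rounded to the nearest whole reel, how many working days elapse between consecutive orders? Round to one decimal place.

2DS/H = 2·9,900·240/2 = 2,376,000.00
EOQ = √2,376,000.00 ≈ 1,541.43 → Q = 1,541 reels
Days between orders = 300 / (D/Q) = 300 / 6.424 ≈ 46.697

46.7 days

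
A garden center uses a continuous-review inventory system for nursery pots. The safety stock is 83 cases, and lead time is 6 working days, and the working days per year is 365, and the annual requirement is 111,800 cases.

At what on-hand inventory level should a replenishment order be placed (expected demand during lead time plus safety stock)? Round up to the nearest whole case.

Daily demand d = 111,800 / 365 = 306.301 cases/day
Demand during lead time = 306.301 × 6 = 1,837.81
Reorder point = 1,837.81 + 83 = 1,920.81 → round up

1,921 cases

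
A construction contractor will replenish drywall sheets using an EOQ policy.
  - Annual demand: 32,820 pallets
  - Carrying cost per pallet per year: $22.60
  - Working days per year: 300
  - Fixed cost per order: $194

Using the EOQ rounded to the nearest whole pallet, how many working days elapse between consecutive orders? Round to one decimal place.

Q* = √(2·D·S / H) = √(2·32,820·194 / 22.6) = √563,458.4 ≈ 750.64 → Q = 751 pallets
Cycle time = (working days × Q)/D = (300 × 751) / 32,820 = 6.865 days

6.9 days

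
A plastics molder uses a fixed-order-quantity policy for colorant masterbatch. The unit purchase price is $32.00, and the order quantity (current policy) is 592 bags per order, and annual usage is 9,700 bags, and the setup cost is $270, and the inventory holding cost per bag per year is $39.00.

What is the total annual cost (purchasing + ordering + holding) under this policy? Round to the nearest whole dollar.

$326,368

Ordering: D/Q × S = 9,700/592 × $270 = $4,423.99
Holding:  Q/2 × H = 592/2 × $39 = $11,544.00
Purchase cost = D·C = 9,700 × 32 = $310,400.00
Total = $4,423.99 + $11,544.00 + $310,400.00 = $326,367.99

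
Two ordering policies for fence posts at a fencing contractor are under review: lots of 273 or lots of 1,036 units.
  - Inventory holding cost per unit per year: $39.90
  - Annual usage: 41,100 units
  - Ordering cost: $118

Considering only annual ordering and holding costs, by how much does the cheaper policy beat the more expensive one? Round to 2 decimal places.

$2,138.29

Annual cost at Q: ordering D·S/Q plus holding Q·H/2.
TC(273) = (41,100/273)×118 + (273/2)×39.9 = $23,211.19
TC(1,036) = (41,100/1,036)×118 + (1,036/2)×39.9 = $25,349.47
Cheaper: Q = 273.  Difference = $2,138.29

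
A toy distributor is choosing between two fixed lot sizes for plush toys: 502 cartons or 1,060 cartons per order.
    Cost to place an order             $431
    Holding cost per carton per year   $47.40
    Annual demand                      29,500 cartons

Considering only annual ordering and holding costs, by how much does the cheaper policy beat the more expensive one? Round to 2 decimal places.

TC(Q) = (D/Q)S + (Q/2)H
TC(502) = (29,500/502)×431 + (502/2)×47.4 = $37,225.09
TC(1,060) = (29,500/1,060)×431 + (1,060/2)×47.4 = $37,116.81
|ΔTC| = |$37,225.09 − $37,116.81| = $108.28

$108.28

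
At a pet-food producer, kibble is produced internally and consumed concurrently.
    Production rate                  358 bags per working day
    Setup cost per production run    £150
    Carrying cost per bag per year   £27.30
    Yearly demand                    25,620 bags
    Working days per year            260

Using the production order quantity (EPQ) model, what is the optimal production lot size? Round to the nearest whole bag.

d = 25,620/260 = 98.5385 bags/day;  effective holding cost H(1 − d/p) = 27.3·(1 − 98.5385/358) = 19.78575
Q* = √(2DS / H_eff) = √(2·25,620·150 / 19.78575) ≈ 623.27

623 bags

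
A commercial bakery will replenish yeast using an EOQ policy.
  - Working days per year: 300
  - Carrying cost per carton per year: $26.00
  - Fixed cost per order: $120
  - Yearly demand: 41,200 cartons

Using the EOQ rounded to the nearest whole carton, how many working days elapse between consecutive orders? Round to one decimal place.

4.5 days

2DS/H = 2·41,200·120/26 = 380,307.69
EOQ = √380,307.69 ≈ 616.69 → Q = 617 cartons
T = Q/D × 300 days = 617/41,200 × 300 = 4.493 days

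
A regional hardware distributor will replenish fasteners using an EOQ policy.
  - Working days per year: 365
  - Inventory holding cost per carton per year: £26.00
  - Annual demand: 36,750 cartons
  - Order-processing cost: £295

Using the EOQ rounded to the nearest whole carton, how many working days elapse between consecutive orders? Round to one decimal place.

9.1 days

Optimal lot size Q* = (2 × 36,750 × £295 / £26)^½ ≈ 913.20 → Q = 913 cartons
T = Q/D × 365 days = 913/36,750 × 365 = 9.068 days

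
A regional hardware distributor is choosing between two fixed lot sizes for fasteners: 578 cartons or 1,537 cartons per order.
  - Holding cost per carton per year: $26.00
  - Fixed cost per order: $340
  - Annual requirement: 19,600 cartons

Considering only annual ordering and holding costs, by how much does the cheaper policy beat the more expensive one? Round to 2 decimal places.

$5,273.31

Annual cost at Q: ordering D·S/Q plus holding Q·H/2.
TC(578) = (19,600/578)×340 + (578/2)×26 = $19,043.41
TC(1,537) = (19,600/1,537)×340 + (1,537/2)×26 = $24,316.72
Cheaper: Q = 578.  Difference = $5,273.31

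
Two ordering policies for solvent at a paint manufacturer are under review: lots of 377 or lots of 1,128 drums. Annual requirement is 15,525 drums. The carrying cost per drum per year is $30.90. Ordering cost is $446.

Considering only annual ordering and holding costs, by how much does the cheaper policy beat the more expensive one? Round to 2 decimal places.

For each Q, cost = (D/Q)·S + (Q/2)·H.
TC(377) = (15,525/377)×446 + (377/2)×30.9 = $24,191.10
TC(1,128) = (15,525/1,128)×446 + (1,128/2)×30.9 = $23,566.03
Lots of 1,128 are cheaper by $625.06.

$625.06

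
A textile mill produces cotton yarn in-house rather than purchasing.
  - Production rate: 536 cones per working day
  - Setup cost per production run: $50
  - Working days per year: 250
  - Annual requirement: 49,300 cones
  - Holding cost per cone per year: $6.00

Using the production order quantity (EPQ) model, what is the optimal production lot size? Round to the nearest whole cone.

Daily demand d = 49,300/250 = 197.200; p = 536; 1 − d/p = 0.63209
EPQ = √(2DS / (H(1 − d/p)))
    = √(2 × 49,300 × 50 / (6 × 0.63209)) ≈ 1,140.14

1,140 cones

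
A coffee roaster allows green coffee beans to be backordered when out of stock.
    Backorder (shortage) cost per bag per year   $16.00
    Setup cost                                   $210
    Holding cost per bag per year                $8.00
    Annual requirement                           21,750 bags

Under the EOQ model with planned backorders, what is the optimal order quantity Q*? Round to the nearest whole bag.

1,309 bags

Basic EOQ = √(2·21,750·210/8) = 1,068.586
Backorder adjustment √((H+b)/b) = √((8+16)/16) = 1.2247
Q* = 1,068.586 × 1.2247 ≈ 1,308.74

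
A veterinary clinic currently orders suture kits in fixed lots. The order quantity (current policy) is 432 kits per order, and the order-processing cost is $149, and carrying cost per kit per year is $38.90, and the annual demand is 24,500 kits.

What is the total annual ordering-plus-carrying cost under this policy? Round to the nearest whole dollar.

Annual ordering cost = (D/Q)·S = (24,500/432) × 149 = $8,450.23
Annual holding cost  = (Q/2)·H = (432/2) × 38.9 = $8,402.40
Total = $8,450.23 + $8,402.40 = $16,852.63

$16,853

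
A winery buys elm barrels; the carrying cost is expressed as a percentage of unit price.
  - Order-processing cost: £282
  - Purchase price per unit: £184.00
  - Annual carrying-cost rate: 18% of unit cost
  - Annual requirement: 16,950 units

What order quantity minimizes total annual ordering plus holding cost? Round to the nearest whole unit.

537 units

H = i·C = 0.18 × £184 = £33.1200 per unit-year
Q* = √(2·D·S / H) = √(2·16,950·282 / 33.12) = √288,641.3 ≈ 537.25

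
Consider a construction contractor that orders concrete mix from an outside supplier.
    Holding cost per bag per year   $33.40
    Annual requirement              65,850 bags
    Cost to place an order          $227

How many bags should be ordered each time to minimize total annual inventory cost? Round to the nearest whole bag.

946 bags

2DS/H = 2·65,850·227/33.4 = 895,086.83
EOQ = √895,086.83 ≈ 946.09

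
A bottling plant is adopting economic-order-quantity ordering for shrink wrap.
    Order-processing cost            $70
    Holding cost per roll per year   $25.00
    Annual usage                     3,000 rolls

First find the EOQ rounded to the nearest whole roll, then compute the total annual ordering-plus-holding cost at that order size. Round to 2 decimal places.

Optimal lot size Q* = (2 × 3,000 × $70 / $25)^½ ≈ 129.61 → Q = 130 rolls
Annual ordering cost = (D/Q)·S = (3,000/130) × 70 = $1,615.38
Annual holding cost  = (Q/2)·H = (130/2) × 25 = $1,625.00
Total = $1,615.38 + $1,625.00 = $3,240.38

$3,240.38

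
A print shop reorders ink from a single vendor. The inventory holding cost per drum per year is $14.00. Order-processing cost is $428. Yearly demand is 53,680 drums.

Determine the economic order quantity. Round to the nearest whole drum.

1,812 drums

EOQ = √(2DS/H) = √(2 × 53,680 × 428 / 14)
    = √(3,282,148.57) ≈ 1,811.67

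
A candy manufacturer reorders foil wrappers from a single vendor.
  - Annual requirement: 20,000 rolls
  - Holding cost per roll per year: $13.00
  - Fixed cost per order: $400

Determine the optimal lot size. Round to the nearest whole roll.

1,109 rolls

Optimal lot size Q* = (2 × 20,000 × $400 / $13)^½ ≈ 1,109.40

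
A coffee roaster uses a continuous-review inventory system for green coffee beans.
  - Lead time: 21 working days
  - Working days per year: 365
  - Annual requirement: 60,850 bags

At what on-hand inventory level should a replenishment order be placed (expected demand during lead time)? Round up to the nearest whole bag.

Daily demand d = 60,850 / 365 = 166.712 bags/day
Demand during lead time = 166.712 × 21 = 3,500.96
Reorder point = 3,500.96 → round up

3,501 bags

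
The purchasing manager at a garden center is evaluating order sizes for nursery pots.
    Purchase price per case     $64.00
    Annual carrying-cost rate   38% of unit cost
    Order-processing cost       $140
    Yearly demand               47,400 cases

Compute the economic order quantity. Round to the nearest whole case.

Holding cost per case per year: H = 38% × $64 = $24.3200
EOQ = √(2DS/H) = √(2 × 47,400 × 140 / 24.32)
    = √(545,723.68) ≈ 738.73

739 cases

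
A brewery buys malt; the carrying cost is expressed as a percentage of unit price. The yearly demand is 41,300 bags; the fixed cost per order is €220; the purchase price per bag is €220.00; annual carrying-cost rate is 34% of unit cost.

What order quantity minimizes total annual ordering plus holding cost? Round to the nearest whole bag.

493 bags

Carrying cost H = €220 × 34% = €74.8000/bag/yr
2DS/H = 2·41,300·220/74.8 = 242,941.18
EOQ = √242,941.18 ≈ 492.89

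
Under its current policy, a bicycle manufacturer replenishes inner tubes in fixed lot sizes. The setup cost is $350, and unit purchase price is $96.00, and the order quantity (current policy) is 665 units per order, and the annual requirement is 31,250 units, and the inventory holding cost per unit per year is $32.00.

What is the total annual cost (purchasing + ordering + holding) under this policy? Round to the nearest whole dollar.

Annual ordering cost = (D/Q)·S = (31,250/665) × 350 = $16,447.37
Annual holding cost  = (Q/2)·H = (665/2) × 32 = $10,640.00
Purchase cost = D·C = 31,250 × 96 = $3,000,000.00
Total = $16,447.37 + $10,640.00 + $3,000,000.00 = $3,027,087.37

$3,027,087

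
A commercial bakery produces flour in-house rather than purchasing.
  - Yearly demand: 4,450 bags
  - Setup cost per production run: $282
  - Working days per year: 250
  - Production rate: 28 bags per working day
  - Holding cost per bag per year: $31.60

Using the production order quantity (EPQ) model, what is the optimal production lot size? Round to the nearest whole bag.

Daily demand d = 4,450/250 = 17.800; p = 28; 1 − d/p = 0.36429
EPQ = √(2DS / (H(1 − d/p)))
    = √(2 × 4,450 × 282 / (31.6 × 0.36429)) ≈ 466.93

467 bags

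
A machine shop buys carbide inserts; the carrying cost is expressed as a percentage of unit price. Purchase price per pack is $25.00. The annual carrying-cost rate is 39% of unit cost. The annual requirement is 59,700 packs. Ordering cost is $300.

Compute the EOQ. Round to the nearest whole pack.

1,917 packs

Holding cost per pack per year: H = 39% × $25 = $9.7500
EOQ = √(2DS/H) = √(2 × 59,700 × 300 / 9.75)
    = √(3,673,846.15) ≈ 1,916.73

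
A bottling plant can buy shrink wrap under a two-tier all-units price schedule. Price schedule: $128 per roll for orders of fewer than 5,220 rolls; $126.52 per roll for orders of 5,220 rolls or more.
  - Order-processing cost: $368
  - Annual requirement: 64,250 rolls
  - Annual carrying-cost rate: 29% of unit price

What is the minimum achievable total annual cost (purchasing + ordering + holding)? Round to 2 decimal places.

H₁ = 29%×$128 = $37.1200;  H₂ = 29%×$126.52 = $36.6908
EOQ₁ = √(2×64,250×368/37.1200) = 1,128.68  (< 5,220, feasible at tier 1)
EOQ₂ = √(2×64,250×368/36.6908) = 1,135.26  (< 5,220 → use Q = 5,220 at tier-2 price)
TC(tier 1 (EOQ₁), Q≈1,128.7) = $8,265,896.67
TC(tier 2, Q≈5,220.0) = $8,229,202.49
Minimum at tier 2: $8,229,202.49

$8,229,202.49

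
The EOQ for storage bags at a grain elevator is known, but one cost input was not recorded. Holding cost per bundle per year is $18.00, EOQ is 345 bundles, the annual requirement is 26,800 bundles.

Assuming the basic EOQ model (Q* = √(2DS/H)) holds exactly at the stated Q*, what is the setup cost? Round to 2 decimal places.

From Q* = √(2DS/H) ⇒ Q*² = 2DS/H.
S = Q²H / (2D) = 345² × 18 / (2 × 26,800) = 39.9711

$39.97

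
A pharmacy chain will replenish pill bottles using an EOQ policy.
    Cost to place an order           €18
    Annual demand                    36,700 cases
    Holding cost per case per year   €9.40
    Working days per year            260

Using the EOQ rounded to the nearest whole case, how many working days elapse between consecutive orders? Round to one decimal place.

2DS/H = 2·36,700·18/9.4 = 140,553.19
EOQ = √140,553.19 ≈ 374.90 → Q = 375 cases
Cycle time = (working days × Q)/D = (260 × 375) / 36,700 = 2.657 days

2.7 days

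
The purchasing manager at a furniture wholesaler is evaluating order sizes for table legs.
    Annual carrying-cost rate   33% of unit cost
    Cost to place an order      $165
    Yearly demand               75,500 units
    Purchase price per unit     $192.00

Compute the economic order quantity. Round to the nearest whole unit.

Holding cost per unit per year: H = 33% × $192 = $63.3600
Q* = √(2·D·S / H) = √(2·75,500·165 / 63.36) = √393,229.2 ≈ 627.08

627 units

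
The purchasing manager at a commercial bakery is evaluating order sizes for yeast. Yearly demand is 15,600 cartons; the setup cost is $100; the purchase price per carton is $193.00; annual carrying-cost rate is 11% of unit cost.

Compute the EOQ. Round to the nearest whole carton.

383 cartons

Holding cost per carton per year: H = 11% × $193 = $21.2300
Optimal lot size Q* = (2 × 15,600 × $100 / $21.23)^½ ≈ 383.36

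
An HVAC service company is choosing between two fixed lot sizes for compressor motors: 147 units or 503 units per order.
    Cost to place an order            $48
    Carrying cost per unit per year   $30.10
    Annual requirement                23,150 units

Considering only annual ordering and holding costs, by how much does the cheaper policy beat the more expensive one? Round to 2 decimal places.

$7.76

For each Q, cost = (D/Q)·S + (Q/2)·H.
TC(147) = (23,150/147)×48 + (147/2)×30.1 = $9,771.53
TC(503) = (23,150/503)×48 + (503/2)×30.1 = $9,779.30
Lots of 147 are cheaper by $7.76.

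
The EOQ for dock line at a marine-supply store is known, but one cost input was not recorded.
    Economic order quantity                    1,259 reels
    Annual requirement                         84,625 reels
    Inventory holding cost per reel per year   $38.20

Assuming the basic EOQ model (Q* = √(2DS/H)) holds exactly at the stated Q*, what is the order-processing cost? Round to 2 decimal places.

From Q* = √(2DS/H) ⇒ Q*² = 2DS/H.
S = Q²H / (2D) = 1,259² × 38.2 / (2 × 84,625) = 357.7554

$357.76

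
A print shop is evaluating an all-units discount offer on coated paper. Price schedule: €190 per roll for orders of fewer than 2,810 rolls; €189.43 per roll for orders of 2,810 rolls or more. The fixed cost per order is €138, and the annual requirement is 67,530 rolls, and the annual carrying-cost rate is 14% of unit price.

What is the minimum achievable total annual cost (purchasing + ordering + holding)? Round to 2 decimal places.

€12,832,785.20

H₁ = 14%×€190 = €26.6000;  H₂ = 14%×€189.43 = €26.5202
EOQ₁ = √(2×67,530×138/26.6000) = 837.07  (< 2,810, feasible at tier 1)
EOQ₂ = √(2×67,530×138/26.5202) = 838.33  (< 2,810 → use Q = 2,810 at tier-2 price)
TC(tier 1 (EOQ₁), Q≈837.1) = €12,852,966.08
TC(tier 2, Q≈2,810.0) = €12,832,785.20
Minimum at tier 2: €12,832,785.20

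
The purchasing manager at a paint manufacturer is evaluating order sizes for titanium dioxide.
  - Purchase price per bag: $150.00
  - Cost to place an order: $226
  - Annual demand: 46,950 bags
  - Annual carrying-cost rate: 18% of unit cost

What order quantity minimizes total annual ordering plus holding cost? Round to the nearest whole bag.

887 bags

Carrying cost H = $150 × 18% = $27.0000/bag/yr
EOQ = √(2DS/H) = √(2 × 46,950 × 226 / 27)
    = √(785,977.78) ≈ 886.55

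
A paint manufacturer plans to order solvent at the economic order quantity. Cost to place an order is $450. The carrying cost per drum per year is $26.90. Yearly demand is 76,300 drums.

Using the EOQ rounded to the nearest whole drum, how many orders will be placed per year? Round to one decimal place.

Optimal lot size Q* = (2 × 76,300 × $450 / $26.9)^½ ≈ 1,597.74 → Q = 1,598
Orders per year = D/Q = 76,300 / 1,598 = 47.747

47.7 orders per year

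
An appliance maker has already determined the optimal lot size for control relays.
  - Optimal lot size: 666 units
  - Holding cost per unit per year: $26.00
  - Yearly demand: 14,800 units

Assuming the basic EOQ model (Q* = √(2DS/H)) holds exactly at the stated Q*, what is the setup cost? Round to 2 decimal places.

$389.61

EOQ relation: Q² = 2DS/H, so rearrange for the unknown.
S = Q²H / (2D) = 666² × 26 / (2 × 14,800) = 389.6100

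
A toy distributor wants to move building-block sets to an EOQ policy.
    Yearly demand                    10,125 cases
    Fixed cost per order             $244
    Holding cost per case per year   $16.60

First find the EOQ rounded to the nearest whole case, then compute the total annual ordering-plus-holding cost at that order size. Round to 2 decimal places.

Q* = √(2·D·S / H) = √(2·10,125·244 / 16.6) = √297,650.6 ≈ 545.57 → Q = 546 cases
Ordering: D/Q × S = 10,125/546 × $244 = $4,524.73
Holding:  Q/2 × H = 546/2 × $16.6 = $4,531.80
Total = $4,524.73 + $4,531.80 = $9,056.53

$9,056.53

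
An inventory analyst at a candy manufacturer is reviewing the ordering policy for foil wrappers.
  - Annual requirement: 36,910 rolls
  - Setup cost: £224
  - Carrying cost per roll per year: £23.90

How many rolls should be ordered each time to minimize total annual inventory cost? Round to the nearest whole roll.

Q* = √(2·D·S / H) = √(2·36,910·224 / 23.9) = √691,869.5 ≈ 831.79

832 rolls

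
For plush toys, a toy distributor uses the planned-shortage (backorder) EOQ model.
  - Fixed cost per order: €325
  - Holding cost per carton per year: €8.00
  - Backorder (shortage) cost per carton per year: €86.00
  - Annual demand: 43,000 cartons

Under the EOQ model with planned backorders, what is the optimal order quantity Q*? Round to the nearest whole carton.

Basic EOQ = √(2·43,000·325/8) = 1,869.158
Backorder adjustment √((H+b)/b) = √((8+86)/86) = 1.0455
Q* = 1,869.158 × 1.0455 ≈ 1,954.16

1,954 cartons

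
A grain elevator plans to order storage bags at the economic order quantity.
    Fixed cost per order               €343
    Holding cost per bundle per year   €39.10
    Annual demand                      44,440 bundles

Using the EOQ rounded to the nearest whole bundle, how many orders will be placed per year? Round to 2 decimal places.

2DS/H = 2·44,440·343/39.1 = 779,689.00
EOQ = √779,689.00 ≈ 883.00 → Q = 883
N = D/Q = 44,440/883 ≈ 50.328 orders/yr

50.33 orders per year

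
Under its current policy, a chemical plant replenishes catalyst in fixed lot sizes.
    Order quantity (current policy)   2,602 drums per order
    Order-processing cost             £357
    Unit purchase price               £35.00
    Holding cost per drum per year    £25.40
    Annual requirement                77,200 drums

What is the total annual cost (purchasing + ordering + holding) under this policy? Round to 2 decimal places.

Annual ordering cost = (D/Q)·S = (77,200/2,602) × 357 = £10,592.01
Annual holding cost  = (Q/2)·H = (2,602/2) × 25.4 = £33,045.40
Purchase cost = D·C = 77,200 × 35 = £2,702,000.00
Total = £10,592.01 + £33,045.40 + £2,702,000.00 = £2,745,637.41

£2,745,637.41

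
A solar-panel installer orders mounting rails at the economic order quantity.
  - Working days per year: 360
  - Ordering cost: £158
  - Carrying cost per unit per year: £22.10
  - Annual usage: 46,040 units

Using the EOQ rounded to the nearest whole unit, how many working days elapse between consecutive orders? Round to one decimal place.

6.3 days

2DS/H = 2·46,040·158/22.1 = 658,309.50
EOQ = √658,309.50 ≈ 811.36 → Q = 811 units
Days between orders = 360 / (D/Q) = 360 / 56.769 ≈ 6.341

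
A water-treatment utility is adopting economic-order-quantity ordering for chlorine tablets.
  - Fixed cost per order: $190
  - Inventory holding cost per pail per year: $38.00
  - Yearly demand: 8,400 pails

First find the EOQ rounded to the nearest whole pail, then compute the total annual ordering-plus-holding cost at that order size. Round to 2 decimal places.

Optimal lot size Q* = (2 × 8,400 × $190 / $38)^½ ≈ 289.83 → Q = 290 pails
Annual ordering cost = (D/Q)·S = (8,400/290) × 190 = $5,503.45
Annual holding cost  = (Q/2)·H = (290/2) × 38 = $5,510.00
Total = $5,503.45 + $5,510.00 = $11,013.45

$11,013.45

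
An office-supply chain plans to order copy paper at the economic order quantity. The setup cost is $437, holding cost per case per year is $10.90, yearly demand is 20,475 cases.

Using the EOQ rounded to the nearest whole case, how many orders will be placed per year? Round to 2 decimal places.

EOQ = √(2DS/H) = √(2 × 20,475 × 437 / 10.9)
    = √(1,641,756.88) ≈ 1,281.31 → Q = 1,281
Orders per year = D/Q = 20,475 / 1,281 = 15.984

15.98 orders per year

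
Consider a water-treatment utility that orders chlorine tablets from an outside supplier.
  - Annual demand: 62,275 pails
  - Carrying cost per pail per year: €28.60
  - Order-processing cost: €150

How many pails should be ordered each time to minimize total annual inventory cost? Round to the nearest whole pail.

808 pails

EOQ = √(2DS/H) = √(2 × 62,275 × 150 / 28.6)
    = √(653,234.27) ≈ 808.23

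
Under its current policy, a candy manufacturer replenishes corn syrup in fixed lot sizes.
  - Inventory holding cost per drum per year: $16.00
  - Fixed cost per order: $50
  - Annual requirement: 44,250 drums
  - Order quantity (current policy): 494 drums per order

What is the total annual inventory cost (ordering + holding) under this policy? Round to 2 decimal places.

Ordering: D/Q × S = 44,250/494 × $50 = $4,478.74
Holding:  Q/2 × H = 494/2 × $16 = $3,952.00
Total = $4,478.74 + $3,952.00 = $8,430.74

$8,430.74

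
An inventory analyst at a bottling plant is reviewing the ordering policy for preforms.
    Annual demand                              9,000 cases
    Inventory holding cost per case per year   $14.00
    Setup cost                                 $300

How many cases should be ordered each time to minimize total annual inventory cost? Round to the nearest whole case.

EOQ = √(2DS/H) = √(2 × 9,000 × 300 / 14)
    = √(385,714.29) ≈ 621.06

621 cases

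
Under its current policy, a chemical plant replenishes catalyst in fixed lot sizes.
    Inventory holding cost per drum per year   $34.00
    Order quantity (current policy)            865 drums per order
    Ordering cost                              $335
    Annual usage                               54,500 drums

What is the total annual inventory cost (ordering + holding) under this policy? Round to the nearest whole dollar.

$35,812

Orders/yr = 54,500/865 = 63.006; ordering cost = 63.006 × $335 = $21,106.94
Average inventory = 865/2 = 432.5; holding cost = 432.5 × $34 = $14,705.00
Total = $21,106.94 + $14,705.00 = $35,811.94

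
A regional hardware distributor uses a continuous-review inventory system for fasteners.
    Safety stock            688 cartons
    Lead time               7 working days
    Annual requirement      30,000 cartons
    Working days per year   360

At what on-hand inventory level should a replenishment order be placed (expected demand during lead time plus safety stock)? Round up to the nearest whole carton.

Daily demand d = 30,000 / 360 = 83.333 cartons/day
Demand during lead time = 83.333 × 7 = 583.33
Reorder point = 583.33 + 688 = 1,271.33 → round up

1,272 cartons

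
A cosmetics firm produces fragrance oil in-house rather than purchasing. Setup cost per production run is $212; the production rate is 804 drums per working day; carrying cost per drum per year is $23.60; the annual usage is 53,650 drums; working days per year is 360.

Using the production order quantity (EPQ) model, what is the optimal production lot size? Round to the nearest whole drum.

1,088 drums

Daily demand d = 53,650/360 = 149.028; p = 804; 1 − d/p = 0.81464
EPQ = √(2DS / (H(1 − d/p)))
    = √(2 × 53,650 × 212 / (23.6 × 0.81464)) ≈ 1,087.75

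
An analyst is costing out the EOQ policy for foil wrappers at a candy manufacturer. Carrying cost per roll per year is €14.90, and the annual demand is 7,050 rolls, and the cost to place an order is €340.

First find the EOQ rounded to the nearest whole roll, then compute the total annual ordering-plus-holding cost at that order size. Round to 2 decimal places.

€8,451.66

2DS/H = 2·7,050·340/14.9 = 321,744.97
EOQ = √321,744.97 ≈ 567.23 → Q = 567 rolls
Orders/yr = 7,050/567 = 12.434; ordering cost = 12.434 × €340 = €4,227.51
Average inventory = 567/2 = 283.5; holding cost = 283.5 × €14.9 = €4,224.15
Total = €4,227.51 + €4,224.15 = €8,451.66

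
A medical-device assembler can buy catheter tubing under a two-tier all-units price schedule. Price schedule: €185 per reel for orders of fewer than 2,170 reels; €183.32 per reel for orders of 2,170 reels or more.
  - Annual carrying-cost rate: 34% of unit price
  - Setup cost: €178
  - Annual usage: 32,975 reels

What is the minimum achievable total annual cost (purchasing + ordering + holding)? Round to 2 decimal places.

€6,115,308.61

H₁ = 34%×€185 = €62.9000;  H₂ = 34%×€183.32 = €62.3288
EOQ₁ = √(2×32,975×178/62.9000) = 432.01  (< 2,170, feasible at tier 1)
EOQ₂ = √(2×32,975×178/62.3288) = 433.98  (< 2,170 → use Q = 2,170 at tier-2 price)
TC(tier 1 (EOQ₁), Q≈432.0) = €6,127,548.32
TC(tier 2, Q≈2,170.0) = €6,115,308.61
Minimum at tier 2: €6,115,308.61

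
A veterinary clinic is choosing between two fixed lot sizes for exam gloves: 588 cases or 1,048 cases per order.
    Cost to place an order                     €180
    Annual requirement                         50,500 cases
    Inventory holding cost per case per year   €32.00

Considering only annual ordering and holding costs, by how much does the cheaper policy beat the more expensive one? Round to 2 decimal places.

For each Q, cost = (D/Q)·S + (Q/2)·H.
TC(588) = (50,500/588)×180 + (588/2)×32 = €24,867.18
TC(1,048) = (50,500/1,048)×180 + (1,048/2)×32 = €25,441.66
Lots of 588 are cheaper by €574.48.

€574.48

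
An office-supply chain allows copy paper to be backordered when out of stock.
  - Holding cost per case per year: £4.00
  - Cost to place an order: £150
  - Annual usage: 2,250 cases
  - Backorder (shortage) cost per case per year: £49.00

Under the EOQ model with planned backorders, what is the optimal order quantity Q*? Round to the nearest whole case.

427 cases

Q* = √(2DS/H) · √((H + b)/b)
   = √(2 × 2,250 × 150 / 4) · √((4 + 49) / 49)
   = 410.792 × 1.0400 ≈ 427.23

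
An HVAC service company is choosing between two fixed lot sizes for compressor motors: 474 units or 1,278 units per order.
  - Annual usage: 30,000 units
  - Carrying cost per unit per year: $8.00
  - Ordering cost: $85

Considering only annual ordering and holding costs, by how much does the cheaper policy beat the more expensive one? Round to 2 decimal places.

TC(Q) = (D/Q)S + (Q/2)H
TC(474) = (30,000/474)×85 + (474/2)×8 = $7,275.75
TC(1,278) = (30,000/1,278)×85 + (1,278/2)×8 = $7,107.31
Cheaper: Q = 1,278.  Difference = $168.44

$168.44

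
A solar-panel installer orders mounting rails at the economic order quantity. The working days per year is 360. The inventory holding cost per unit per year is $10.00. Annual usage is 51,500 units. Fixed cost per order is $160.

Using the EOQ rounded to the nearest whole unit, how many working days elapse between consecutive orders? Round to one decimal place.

9.0 days

Optimal lot size Q* = (2 × 51,500 × $160 / $10)^½ ≈ 1,283.74 → Q = 1,284 units
T = Q/D × 360 days = 1,284/51,500 × 360 = 8.976 days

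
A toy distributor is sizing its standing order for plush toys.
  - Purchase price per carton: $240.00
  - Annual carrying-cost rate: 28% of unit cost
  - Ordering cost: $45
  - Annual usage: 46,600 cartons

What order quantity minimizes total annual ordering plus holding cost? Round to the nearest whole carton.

250 cartons

Carrying cost H = $240 × 28% = $67.2000/carton/yr
EOQ = √(2DS/H) = √(2 × 46,600 × 45 / 67.2)
    = √(62,410.71) ≈ 249.82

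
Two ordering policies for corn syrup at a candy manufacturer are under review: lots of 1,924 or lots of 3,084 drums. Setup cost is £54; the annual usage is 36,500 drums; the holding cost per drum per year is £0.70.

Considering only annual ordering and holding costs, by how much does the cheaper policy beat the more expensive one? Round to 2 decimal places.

TC(Q) = (D/Q)S + (Q/2)H
TC(1,924) = (36,500/1,924)×54 + (1,924/2)×0.7 = £1,697.83
TC(3,084) = (36,500/3,084)×54 + (3,084/2)×0.7 = £1,718.51
Cheaper: Q = 1,924.  Difference = £20.68

£20.68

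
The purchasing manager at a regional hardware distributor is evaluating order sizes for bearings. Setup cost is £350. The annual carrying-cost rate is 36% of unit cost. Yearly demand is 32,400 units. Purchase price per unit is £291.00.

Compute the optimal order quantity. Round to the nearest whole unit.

465 units

H = i·C = 0.36 × £291 = £104.7600 per unit-year
Q* = √(2·D·S / H) = √(2·32,400·350 / 104.76) = √216,494.8 ≈ 465.29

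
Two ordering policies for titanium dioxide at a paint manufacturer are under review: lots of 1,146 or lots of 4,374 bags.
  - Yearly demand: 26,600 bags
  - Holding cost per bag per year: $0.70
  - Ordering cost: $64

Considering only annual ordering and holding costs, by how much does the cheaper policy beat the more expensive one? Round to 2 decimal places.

$33.49

For each Q, cost = (D/Q)·S + (Q/2)·H.
TC(1,146) = (26,600/1,146)×64 + (1,146/2)×0.7 = $1,886.61
TC(4,374) = (26,600/4,374)×64 + (4,374/2)×0.7 = $1,920.11
Cheaper: Q = 1,146.  Difference = $33.49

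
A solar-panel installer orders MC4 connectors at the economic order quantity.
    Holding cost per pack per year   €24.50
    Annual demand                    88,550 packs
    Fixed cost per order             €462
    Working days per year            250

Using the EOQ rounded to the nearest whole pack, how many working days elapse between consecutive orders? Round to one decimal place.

EOQ = √(2DS/H) = √(2 × 88,550 × 462 / 24.5)
    = √(3,339,600.00) ≈ 1,827.46 → Q = 1,827 packs
T = Q/D × 250 days = 1,827/88,550 × 250 = 5.158 days

5.2 days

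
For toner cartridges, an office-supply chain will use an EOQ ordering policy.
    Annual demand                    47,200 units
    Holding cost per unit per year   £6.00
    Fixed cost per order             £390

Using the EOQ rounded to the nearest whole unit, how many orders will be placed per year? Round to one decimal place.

19.1 orders per year

Optimal lot size Q* = (2 × 47,200 × £390 / £6)^½ ≈ 2,477.10 → Q = 2,477
Orders per year = D/Q = 47,200 / 2,477 = 19.055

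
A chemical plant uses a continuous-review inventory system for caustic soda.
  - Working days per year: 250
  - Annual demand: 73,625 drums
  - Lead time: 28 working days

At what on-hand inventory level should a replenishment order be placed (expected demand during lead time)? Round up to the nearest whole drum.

8,246 drums

Daily demand d = 73,625 / 250 = 294.500 drums/day
Demand during lead time = 294.500 × 28 = 8,246.00
Reorder point = 8,246.00 → round up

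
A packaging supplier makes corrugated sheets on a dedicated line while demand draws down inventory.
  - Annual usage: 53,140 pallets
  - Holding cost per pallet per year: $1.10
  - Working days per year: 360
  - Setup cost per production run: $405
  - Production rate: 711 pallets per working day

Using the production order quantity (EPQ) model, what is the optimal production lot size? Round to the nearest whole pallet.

d = 53,140/360 = 147.6111 pallets/day;  effective holding cost H(1 − d/p) = 1.1·(1 − 147.6111/711) = 0.87163
Q* = √(2DS / H_eff) = √(2·53,140·405 / 0.87163) ≈ 7,027.29

7,027 pallets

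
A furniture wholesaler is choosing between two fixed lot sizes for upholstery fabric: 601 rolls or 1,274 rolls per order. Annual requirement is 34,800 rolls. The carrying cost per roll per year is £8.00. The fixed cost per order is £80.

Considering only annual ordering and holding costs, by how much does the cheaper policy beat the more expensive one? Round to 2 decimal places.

TC(Q) = (D/Q)S + (Q/2)H
TC(601) = (34,800/601)×80 + (601/2)×8 = £7,036.28
TC(1,274) = (34,800/1,274)×80 + (1,274/2)×8 = £7,281.24
|ΔTC| = |£7,036.28 − £7,281.24| = £244.96

£244.96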